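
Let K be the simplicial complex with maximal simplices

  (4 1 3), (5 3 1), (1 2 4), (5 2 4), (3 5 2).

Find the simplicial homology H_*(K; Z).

H_0 = Z,  H_1 = Z,  H_2 = 0.

Fix the vertex order 1 < 2 < 3 < 4 < 5 and write every simplex with vertices in increasing order. Then dim K = 2 and the simplices of K are:

  0-simplices (5): [1], [2], [3], [4], [5]
  1-simplices (10): [1,2], [1,3], [1,4], [1,5], [2,3], [2,4], [2,5], [3,4], [3,5], [4,5]
  2-simplices (5): [1,2,4], [1,3,4], [1,3,5], [2,3,5], [2,4,5]

so the chain groups are C_0 ≅ Z^5, C_1 ≅ Z^10, C_2 ≅ Z^5.

Boundary ∂_1: C_1 → C_0 maps an edge to its endpoints' difference, ∂[p,q] = q − p. For instance
  ∂[4,5] = [5] − [4].
This gives a 5×10 integer matrix of rank 4; reducing to Smith normal form yields diagonal entries (1,1,1,1).

Boundary ∂_2: C_2 → C_1 maps a triangle to the signed sum of its edges. For instance
  ∂[1,3,5] = [3,5] − [1,5] + [1,3],
  ∂[1,2,4] = [2,4] − [1,4] + [1,2].
As a 10×5 matrix over Z this has rank 5, with invariant factors (1,1,1,1,1).

From H_k ≅ ker(∂_k) / im(∂_{k+1}) we obtain:

  H_0: rank C_0 − rank ∂_1 = 5 − 4 = 1, and the invariant factors of ∂_1 are all 1, so H_0 = Z.
  H_1: rank ker ∂_1 − rank ∂_2 = (10 − 4) − 5 = 1, and the invariant factors of ∂_2 are all 1, so H_1 = Z.
  H_2: rank ker ∂_2 − rank ∂_3 = (5 − 5) − 0 = 0, and there is no ∂_3, so H_2 = 0.

As a check, the Euler characteristic is 5 − 10 + 5 = 0, which agrees with 1 − 1 + 0 = 0.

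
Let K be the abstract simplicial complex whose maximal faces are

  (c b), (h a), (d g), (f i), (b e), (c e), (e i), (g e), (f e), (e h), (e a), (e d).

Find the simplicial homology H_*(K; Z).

Fix the vertex order a < b < c < d < e < f < g < h < i and write every simplex with vertices in increasing order. Then dim K = 1 and the simplices of K are:

  0-simplices (9): a, b, c, d, e, f, g, h, i
  1-simplices (12): ae, ah, bc, be, ce, de, dg, ef, eg, eh, ei, fi

giving chain groups C_0 ≅ Z^9, C_1 ≅ Z^12.

The boundary map ∂_1: C_1 → C_0 sends each edge [p,q] (with p < q) to q − p. For instance
  ∂ei = i − e.
The resulting 9×12 matrix has rank 8, and its Smith normal form has invariant factors (1,1,1,1,1,1,1,1).

From H_k ≅ ker(∂_k) / im(∂_{k+1}) we obtain:

  H_0: rank C_0 − rank ∂_1 = 9 − 8 = 1, and the invariant factors of ∂_1 are all 1, so H_0 = Z.
  H_1: rank ker ∂_1 − rank ∂_2 = (12 − 8) − 0 = 4, and there is no ∂_2, so H_1 = Z^4.

(K is a triangulation of a wedge of 4 circles.)

H_0 = Z,  H_1 = Z^4.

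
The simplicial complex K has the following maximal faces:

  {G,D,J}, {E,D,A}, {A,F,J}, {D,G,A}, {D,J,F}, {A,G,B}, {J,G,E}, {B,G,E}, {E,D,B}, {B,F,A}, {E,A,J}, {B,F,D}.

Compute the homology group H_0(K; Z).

H_0 = Z.

We work with the vertex ordering A < B < D < E < F < G < J. The simplices of K, each written with vertices in increasing order, are:

  0-simplices (7): A, B, D, E, F, G, J
  1-simplices (18): AB, AD, AE, AF, AG, AJ, BD, BE, BF, BG, DE, DF, DG, DJ, EG, EJ, FJ, GJ
  2-simplices (12): ABF, ABG, ADE, ADG, AEJ, AFJ, BDE, BDF, BEG, DFJ, DGJ, EGJ

Hence C_0 ≅ Z^7, C_1 ≅ Z^18, C_2 ≅ Z^12.

∂_1: C_1 → C_0 maps an edge to its endpoints' difference, ∂[p,q] = q − p. For instance
  ∂AJ = J − A.
As a 7×18 matrix over Z this has rank 6, with invariant factors (1,1,1,1,1,1).

Boundary ∂_2: C_2 → C_1 sends each 2-simplex [p,q,r] to [q,r] − [p,r] + [p,q]. For instance
  ∂BDE = DE − BE + BD,
  ∂AFJ = FJ − AJ + AF.
As a 18×12 matrix over Z this has rank 12, with invariant factors (1,1,1,1,1,1,1,1,1,1,1,2).

Computing H_k = (kernel of ∂_k) / (image of ∂_{k+1}):

  H_0: rank C_0 − rank ∂_1 = 7 − 6 = 1, and the invariant factors of ∂_1 are all 1, so H_0 = Z.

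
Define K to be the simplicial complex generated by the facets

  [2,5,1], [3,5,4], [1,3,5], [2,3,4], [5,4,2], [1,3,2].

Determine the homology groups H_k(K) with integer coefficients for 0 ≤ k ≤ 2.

K has 5 vertices, 9 edges, 6 triangles.
rank ∂_0 = 0, rank ∂_1 = 4 ⇒ b_0 = 5 − 0 − 4 = 1; all invariant factors of ∂_1 are 1 so no torsion. So H_0 = Z.
rank ∂_1 = 4, rank ∂_2 = 5 ⇒ b_1 = 9 − 4 − 5 = 0; all invariant factors of ∂_2 are 1 so no torsion. So H_1 = 0.
rank ∂_2 = 5, rank ∂_3 = 0 ⇒ b_2 = 6 − 5 − 0 = 1. So H_2 = Z.

H_0 ≅ Z,  H_1 = 0,  H_2 ≅ Z.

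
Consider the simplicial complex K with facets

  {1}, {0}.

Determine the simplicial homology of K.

Order the vertices as 0 < 1. Listing each simplex with vertices in this order, K has dimension 0 with simplices:

  0-simplices (2): [0], [1]

Hence C_0 ≅ Z^2.

Now H_k = ker ∂_k / im ∂_{k+1}, so:

  H_0: rank C_0 − rank ∂_1 = 2 − 0 = 2, and there is no ∂_1, so H_0 = Z^2.

H_0 ≅ Z^2.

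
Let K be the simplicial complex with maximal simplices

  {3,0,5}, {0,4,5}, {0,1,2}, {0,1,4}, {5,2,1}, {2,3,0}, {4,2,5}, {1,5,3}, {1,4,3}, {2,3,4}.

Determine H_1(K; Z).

Fix the vertex order 0 < 1 < 2 < 3 < 4 < 5 and write every simplex with vertices in increasing order. Then dim K = 2 and the simplices of K are:

  0-simplices (6): [0], [1], [2], [3], [4], [5]
  1-simplices (15): [0,1], [0,2], [0,3], [0,4], [0,5], [1,2], [1,3], [1,4], [1,5], [2,3], [2,4], [2,5], [3,4], [3,5], [4,5]
  2-simplices (10): [0,1,2], [0,1,4], [0,2,3], [0,3,5], [0,4,5], [1,2,5], [1,3,4], [1,3,5], [2,3,4], [2,4,5]

Hence C_0 ≅ Z^6, C_1 ≅ Z^15, C_2 ≅ Z^10.

∂_1: C_1 → C_0 maps an edge to its endpoints' difference, ∂[p,q] = q − p. For instance
  ∂[0,5] = [5] − [0].
The resulting 6×15 matrix has rank 5, and its Smith normal form has invariant factors (1,1,1,1,1).

Boundary ∂_2: C_2 → C_1 maps a triangle to the signed sum of its edges. For instance
  ∂[1,3,5] = [3,5] − [1,5] + [1,3],
  ∂[1,3,4] = [3,4] − [1,4] + [1,3].
As a 15×10 matrix over Z this has rank 10, with invariant factors (1,1,1,1,1,1,1,1,1,2).

Reading off H_k = ker ∂_k / im ∂_{k+1}:

  H_1: rank ker ∂_1 − rank ∂_2 = (15 − 5) − 10 = 0, and ∂_2 has invariant factor 2 > 1, so H_1 = Z_2.

H_1 = Z_2.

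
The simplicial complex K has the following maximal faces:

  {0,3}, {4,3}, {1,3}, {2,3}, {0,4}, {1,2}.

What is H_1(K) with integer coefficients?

Order the vertices as 0 < 1 < 2 < 3 < 4. Listing each simplex with vertices in this order, K has dimension 1 with simplices:

  0-simplices (5): [0], [1], [2], [3], [4]
  1-simplices (6): [0,3], [0,4], [1,2], [1,3], [2,3], [3,4]

giving chain groups C_0 ≅ Z^5, C_1 ≅ Z^6.

∂_1: C_1 → C_0 sends each edge [p,q] (with p < q) to q − p. For instance
  ∂[1,3] = [3] − [1].
The 5×6 boundary matrix has rank 4 and Smith normal form diag(1,1,1,1).

Now H_k = ker ∂_k / im ∂_{k+1}, so:

  H_1: rank ker ∂_1 − rank ∂_2 = (6 − 4) − 0 = 2, and there is no ∂_2, so H_1 = Z^2.

H_1 ≅ Z^2.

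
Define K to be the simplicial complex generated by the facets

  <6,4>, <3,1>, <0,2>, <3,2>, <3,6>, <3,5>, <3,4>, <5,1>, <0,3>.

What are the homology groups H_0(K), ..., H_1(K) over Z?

Take the total order 0 < 1 < 2 < 3 < 4 < 5 < 6 on the vertex set. Then K (dimension 1) consists of the simplices:

  0-simplices (7): [0], [1], [2], [3], [4], [5], [6]
  1-simplices (9): [0,2], [0,3], [1,3], [1,5], [2,3], [3,4], [3,5], [3,6], [4,6]

Hence C_0 ≅ Z^7, C_1 ≅ Z^9.

The boundary map ∂_1: C_1 → C_0 is given by ∂[p,q] = [q] − [p].
The 7×9 boundary matrix has rank 6 and Smith normal form diag(1,1,1,1,1,1).

Reading off H_k = ker ∂_k / im ∂_{k+1}:

  H_0: rank C_0 − rank ∂_1 = 7 − 6 = 1, and the invariant factors of ∂_1 are all 1, so H_0 ≅ Z.
  H_1: rank ker ∂_1 − rank ∂_2 = (9 − 6) − 0 = 3, and there is no ∂_2, so H_1 ≅ Z^3.

As a check, the Euler characteristic is 7 − 9 = -2, which agrees with 1 − 3 = -2.

H_0 = Z,  H_1 = Z^3.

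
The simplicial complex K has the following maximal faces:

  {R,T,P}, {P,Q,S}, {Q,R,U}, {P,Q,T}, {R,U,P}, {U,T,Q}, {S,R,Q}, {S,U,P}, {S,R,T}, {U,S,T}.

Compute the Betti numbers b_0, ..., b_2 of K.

Fix the vertex order P < Q < R < S < T < U and write every simplex with vertices in increasing order. Then dim K = 2 and the simplices of K are:

  0-simplices (6): P, Q, R, S, T, U
  1-simplices (15): PQ, PR, PS, PT, PU, QR, QS, QT, QU, RS, RT, RU, ST, SU, TU
  2-simplices (10): PQS, PQT, PRT, PRU, PSU, QRS, QRU, QTU, RST, STU

giving chain groups C_0 ≅ Z^6, C_1 ≅ Z^15, C_2 ≅ Z^10.

Boundary ∂_1: C_1 → C_0 maps an edge to its endpoints' difference, ∂[p,q] = q − p. For instance
  ∂QR = R − Q.
The 6×15 boundary matrix has rank 5 and Smith normal form diag(1,1,1,1,1).

∂_2: C_2 → C_1 maps a triangle to the signed sum of its edges. For instance
  ∂QTU = TU − QU + QT,
  ∂PRT = RT − PT + PR.
The resulting 15×10 matrix has rank 10, and its Smith normal form has invariant factors (1,1,1,1,1,1,1,1,1,2).

Computing H_k = (kernel of ∂_k) / (image of ∂_{k+1}):

  H_0: rank C_0 − rank ∂_1 = 6 − 5 = 1, and the invariant factors of ∂_1 are all 1, so H_0 ≅ Z.
  H_1: rank ker ∂_1 − rank ∂_2 = (15 − 5) − 10 = 0, and ∂_2 has invariant factor 2 > 1, so H_1 ≅ Z_2.
  H_2: rank ker ∂_2 − rank ∂_3 = (10 − 10) − 0 = 0, and there is no ∂_3, so H_2 ≅ 0.

As a check, the Euler characteristic is 6 − 15 + 10 = 1, which agrees with 1 − 0 + 0 = 1.

Hence the Betti numbers are b_0 = 1, b_1 = 0, b_2 = 0.

b_0 = 1, b_1 = 0, b_2 = 0.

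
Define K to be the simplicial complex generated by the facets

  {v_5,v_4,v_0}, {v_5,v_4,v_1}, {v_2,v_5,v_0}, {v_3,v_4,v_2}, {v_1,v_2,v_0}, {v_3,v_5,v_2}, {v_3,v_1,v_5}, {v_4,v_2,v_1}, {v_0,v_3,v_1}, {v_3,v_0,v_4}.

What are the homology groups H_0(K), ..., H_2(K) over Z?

H_0 = Z,  H_1 = Z/2Z,  H_2 = 0.

Order the vertices as v_0 < v_1 < v_2 < v_3 < v_4 < v_5. Listing each simplex with vertices in this order, K has dimension 2 with simplices:

  0-simplices (6): [v_0], [v_1], [v_2], [v_3], [v_4], [v_5]
  1-simplices (15): (15 of them)
  2-simplices (10): [v_0,v_1,v_2], [v_0,v_1,v_3], [v_0,v_2,v_5], [v_0,v_3,v_4], [v_0,v_4,v_5], [v_1,v_2,v_4], [v_1,v_3,v_5], [v_1,v_4,v_5], [v_2,v_3,v_4], [v_2,v_3,v_5]

giving chain groups C_0 ≅ Z^6, C_1 ≅ Z^15, C_2 ≅ Z^10.

The boundary map ∂_1: C_1 → C_0 sends each edge [p,q] (with p < q) to q − p.
This gives a 6×15 integer matrix of rank 5; reducing to Smith normal form yields diagonal entries (1,1,1,1,1).

Boundary ∂_2: C_2 → C_1 sends each 2-simplex [p,q,r] to [q,r] − [p,r] + [p,q]. For instance
  ∂[v_1,v_4,v_5] = [v_4,v_5] − [v_1,v_5] + [v_1,v_4],
  ∂[v_1,v_3,v_5] = [v_3,v_5] − [v_1,v_5] + [v_1,v_3].
As a 15×10 matrix over Z this has rank 10, with invariant factors (1,1,1,1,1,1,1,1,1,2).

From H_k ≅ ker(∂_k) / im(∂_{k+1}) we obtain:

  H_0: rank C_0 − rank ∂_1 = 6 − 5 = 1, and the invariant factors of ∂_1 are all 1, so H_0 = Z.
  H_1: rank ker ∂_1 − rank ∂_2 = (15 − 5) − 10 = 0, and ∂_2 has invariant factor 2 > 1, so H_1 = Z/2Z.
  H_2: rank ker ∂_2 − rank ∂_3 = (10 − 10) − 0 = 0, and there is no ∂_3, so H_2 = 0.

As a check, the Euler characteristic is 6 − 15 + 10 = 1, which agrees with 1 − 0 + 0 = 1.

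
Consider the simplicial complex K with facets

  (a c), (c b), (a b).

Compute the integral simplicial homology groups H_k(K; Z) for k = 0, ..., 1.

H_0 ≅ Z,  H_1 ≅ Z.

Take the total order a < b < c on the vertex set. Then K (dimension 1) consists of the simplices:

  0-simplices (3): a, b, c
  1-simplices (3): ab, ac, bc

Hence C_0 ≅ Z^3, C_1 ≅ Z^3.

Boundary ∂_1: C_1 → C_0 maps an edge to its endpoints' difference, ∂[p,q] = q − p. For instance
  ∂ac = c − a.
As a 3×3 matrix over Z this has rank 2, with invariant factors (1,1).

From H_k ≅ ker(∂_k) / im(∂_{k+1}) we obtain:

  H_0: rank C_0 − rank ∂_1 = 3 − 2 = 1, and the invariant factors of ∂_1 are all 1, so H_0 ≅ Z.
  H_1: rank ker ∂_1 − rank ∂_2 = (3 − 2) − 0 = 1, and there is no ∂_2, so H_1 ≅ Z.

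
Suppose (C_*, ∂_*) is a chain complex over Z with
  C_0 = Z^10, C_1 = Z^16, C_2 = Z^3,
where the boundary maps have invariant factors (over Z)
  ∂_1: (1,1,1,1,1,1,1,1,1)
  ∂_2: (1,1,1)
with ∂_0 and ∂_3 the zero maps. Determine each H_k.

H_0 = Z,  H_1 = Z^4,  H_2 = 0.

H_0: b_0 = 10 − 0 − 9 = 1; torsion from ∂_1 factors > 1: none. So H_0 = Z.
H_1: b_1 = 16 − 9 − 3 = 4; torsion from ∂_2 factors > 1: none. So H_1 = Z^4.
H_2: b_2 = 3 − 3 − 0 = 0; torsion from ∂_3 factors > 1: none. So H_2 = 0.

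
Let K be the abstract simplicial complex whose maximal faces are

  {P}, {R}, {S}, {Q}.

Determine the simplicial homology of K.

H_0 ≅ Z^4.

Order the vertices as P < Q < R < S. Listing each simplex with vertices in this order, K has dimension 0 with simplices:

  0-simplices (4): P, Q, R, S

so the chain groups are C_0 ≅ Z^4.

Computing H_k = (kernel of ∂_k) / (image of ∂_{k+1}):

  H_0: rank C_0 − rank ∂_1 = 4 − 0 = 4, and there is no ∂_1, so H_0 ≅ Z^4.

(K is a triangulation of a set of 4 points.)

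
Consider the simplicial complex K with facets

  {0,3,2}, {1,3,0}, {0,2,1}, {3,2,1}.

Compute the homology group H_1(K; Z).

H_1 = 0.

We work with the vertex ordering 0 < 1 < 2 < 3. The simplices of K, each written with vertices in increasing order, are:

  0-simplices (4): [0], [1], [2], [3]
  1-simplices (6): [0,1], [0,2], [0,3], [1,2], [1,3], [2,3]
  2-simplices (4): [0,1,2], [0,1,3], [0,2,3], [1,2,3]

so the chain groups are C_0 ≅ Z^4, C_1 ≅ Z^6, C_2 ≅ Z^4.

The boundary map ∂_1: C_1 → C_0 is given by ∂[p,q] = [q] − [p].
The 4×6 boundary matrix has rank 3 and Smith normal form diag(1,1,1).

Boundary ∂_2: C_2 → C_1 maps a triangle to the signed sum of its edges. For instance
  ∂[0,1,3] = [1,3] − [0,3] + [0,1],
  ∂[1,2,3] = [2,3] − [1,3] + [1,2].
As a 6×4 matrix over Z this has rank 3, with invariant factors (1,1,1).

From H_k ≅ ker(∂_k) / im(∂_{k+1}) we obtain:

  H_1: rank ker ∂_1 − rank ∂_2 = (6 − 3) − 3 = 0, and the invariant factors of ∂_2 are all 1, so H_1 = 0.

(K is a triangulation of the 2-sphere S^2.)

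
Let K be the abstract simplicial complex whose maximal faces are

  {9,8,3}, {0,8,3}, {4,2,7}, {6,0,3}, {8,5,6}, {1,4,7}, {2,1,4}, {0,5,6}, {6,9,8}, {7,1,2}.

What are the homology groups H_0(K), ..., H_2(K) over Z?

H_0 ≅ Z^2,  H_1 ≅ Z,  H_2 ≅ Z.

We work with the vertex ordering 0 < 1 < 2 < 3 < 4 < 5 < 6 < 7 < 8 < 9. The simplices of K, each written with vertices in increasing order, are:

  0-simplices (10): [0], [1], [2], [3], [4], [5], [6], [7], [8], [9]
  1-simplices (18): [0,3], [0,5], [0,6], [0,8], [1,2], [1,4], [1,7], [2,4], [2,7], [3,6], [3,8], [3,9], [4,7], [5,6], [5,8], [6,8], [6,9], [8,9]
  2-simplices (10): [0,3,6], [0,3,8], [0,5,6], [1,2,4], [1,2,7], [1,4,7], [2,4,7], [3,8,9], [5,6,8], [6,8,9]

Hence C_0 ≅ Z^10, C_1 ≅ Z^18, C_2 ≅ Z^10.

The boundary map ∂_1: C_1 → C_0 sends each edge [p,q] (with p < q) to q − p. For instance
  ∂[0,6] = [6] − [0].
The 10×18 boundary matrix has rank 8 and Smith normal form diag(1,1,1,1,1,1,1,1).

∂_2: C_2 → C_1 sends each 2-simplex [p,q,r] to [q,r] − [p,r] + [p,q]. For instance
  ∂[0,3,6] = [3,6] − [0,6] + [0,3],
  ∂[3,8,9] = [8,9] − [3,9] + [3,8].
The 18×10 boundary matrix has rank 9 and Smith normal form diag(1,1,1,1,1,1,1,1,1).

Reading off H_k = ker ∂_k / im ∂_{k+1}:

  H_0: rank C_0 − rank ∂_1 = 10 − 8 = 2, and the invariant factors of ∂_1 are all 1, so H_0 = Z^2.
  H_1: rank ker ∂_1 − rank ∂_2 = (18 − 8) − 9 = 1, and the invariant factors of ∂_2 are all 1, so H_1 = Z.
  H_2: rank ker ∂_2 − rank ∂_3 = (10 − 9) − 0 = 1, and there is no ∂_3, so H_2 = Z.

As a check, the Euler characteristic is 10 − 18 + 10 = 2, which agrees with 2 − 1 + 1 = 2.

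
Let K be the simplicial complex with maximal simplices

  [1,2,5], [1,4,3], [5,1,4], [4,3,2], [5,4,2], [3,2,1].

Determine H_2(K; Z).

We work with the vertex ordering 1 < 2 < 3 < 4 < 5. The simplices of K, each written with vertices in increasing order, are:

  0-simplices (5): [1], [2], [3], [4], [5]
  1-simplices (9): [1,2], [1,3], [1,4], [1,5], [2,3], [2,4], [2,5], [3,4], [4,5]
  2-simplices (6): [1,2,3], [1,2,5], [1,3,4], [1,4,5], [2,3,4], [2,4,5]

so the chain groups are C_0 ≅ Z^5, C_1 ≅ Z^9, C_2 ≅ Z^6.

The boundary map ∂_1: C_1 → C_0 maps an edge to its endpoints' difference, ∂[p,q] = q − p. For instance
  ∂[1,4] = [4] − [1].
This gives a 5×9 integer matrix of rank 4; reducing to Smith normal form yields diagonal entries (1,1,1,1).

Boundary ∂_2: C_2 → C_1 maps a triangle to the signed sum of its edges. For instance
  ∂[1,4,5] = [4,5] − [1,5] + [1,4],
  ∂[2,4,5] = [4,5] − [2,5] + [2,4].
As a 9×6 matrix over Z this has rank 5, with invariant factors (1,1,1,1,1).

Now H_k = ker ∂_k / im ∂_{k+1}, so:

  H_2: rank ker ∂_2 − rank ∂_3 = (6 − 5) − 0 = 1, and there is no ∂_3, so H_2 = Z.

H_2 ≅ Z.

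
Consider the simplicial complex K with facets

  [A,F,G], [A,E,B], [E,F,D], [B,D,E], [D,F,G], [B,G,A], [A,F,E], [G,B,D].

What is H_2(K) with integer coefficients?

Fix the vertex order A < B < D < E < F < G and write every simplex with vertices in increasing order. Then dim K = 2 and the simplices of K are:

  0-simplices (6): A, B, D, E, F, G
  1-simplices (12): AB, AE, AF, AG, BD, BE, BG, DE, DF, DG, EF, FG
  2-simplices (8): ABE, ABG, AEF, AFG, BDE, BDG, DEF, DFG

giving chain groups C_0 ≅ Z^6, C_1 ≅ Z^12, C_2 ≅ Z^8.

Boundary ∂_1: C_1 → C_0 maps an edge to its endpoints' difference, ∂[p,q] = q − p. For instance
  ∂DF = F − D.
This gives a 6×12 integer matrix of rank 5; reducing to Smith normal form yields diagonal entries (1,1,1,1,1).

The boundary map ∂_2: C_2 → C_1 maps a triangle to the signed sum of its edges. For instance
  ∂DFG = FG − DG + DF,
  ∂BDG = DG − BG + BD.
The 12×8 boundary matrix has rank 7 and Smith normal form diag(1,1,1,1,1,1,1).

From H_k ≅ ker(∂_k) / im(∂_{k+1}) we obtain:

  H_2: rank ker ∂_2 − rank ∂_3 = (8 − 7) − 0 = 1, and there is no ∂_3, so H_2 = Z.

H_2 ≅ Z.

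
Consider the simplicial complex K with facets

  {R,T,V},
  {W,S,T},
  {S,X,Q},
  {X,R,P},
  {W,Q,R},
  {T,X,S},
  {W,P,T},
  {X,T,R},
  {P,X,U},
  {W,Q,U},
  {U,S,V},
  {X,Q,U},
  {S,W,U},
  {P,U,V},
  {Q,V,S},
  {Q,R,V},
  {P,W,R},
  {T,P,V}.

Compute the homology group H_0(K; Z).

H_0 = Z.

Order the vertices as P < Q < R < S < T < U < V < W < X. Listing each simplex with vertices in this order, K has dimension 2 with simplices:

  0-simplices (9): P, Q, R, S, T, U, V, W, X
  1-simplices (27): PR, PT, PU, PV, PW, PX, QR, QS, QU, QV, QW, QX, RT, RV, RW, RX, ST, SU, SV, SW, SX, TV, TW, TX, UV, UW, UX
  2-simplices (18): PRW, PRX, PTV, PTW, PUV, PUX, QRV, QRW, QSV, QSX, QUW, QUX, RTV, RTX, STW, STX, SUV, SUW

Hence C_0 ≅ Z^9, C_1 ≅ Z^27, C_2 ≅ Z^18.

The boundary map ∂_1: C_1 → C_0 maps an edge to its endpoints' difference, ∂[p,q] = q − p. For instance
  ∂UW = W − U.
This gives a 9×27 integer matrix of rank 8; reducing to Smith normal form yields diagonal entries (1,1,1,1,1,1,1,1).

The boundary map ∂_2: C_2 → C_1 sends each 2-simplex [p,q,r] to [q,r] − [p,r] + [p,q]. For instance
  ∂PRW = RW − PW + PR,
  ∂QRW = RW − QW + QR.
The resulting 27×18 matrix has rank 18, and its Smith normal form has invariant factors (1,1,1,1,1,1,1,1,1,1,1,1,1,1,1,1,1,2).

Computing H_k = (kernel of ∂_k) / (image of ∂_{k+1}):

  H_0: rank C_0 − rank ∂_1 = 9 − 8 = 1, and the invariant factors of ∂_1 are all 1, so H_0 = Z.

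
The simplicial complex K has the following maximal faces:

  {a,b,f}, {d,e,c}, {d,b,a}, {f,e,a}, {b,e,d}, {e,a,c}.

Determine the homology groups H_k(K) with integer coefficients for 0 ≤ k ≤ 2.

We work with the vertex ordering a < b < c < d < e < f. The simplices of K, each written with vertices in increasing order, are:

  0-simplices (6): a, b, c, d, e, f
  1-simplices (12): ab, ac, ad, ae, af, bd, be, bf, cd, ce, de, ef
  2-simplices (6): abd, abf, ace, aef, bde, cde

giving chain groups C_0 ≅ Z^6, C_1 ≅ Z^12, C_2 ≅ Z^6.

∂_1: C_1 → C_0 maps an edge to its endpoints' difference, ∂[p,q] = q − p. For instance
  ∂ae = e − a.
As a 6×12 matrix over Z this has rank 5, with invariant factors (1,1,1,1,1).

Boundary ∂_2: C_2 → C_1 sends each 2-simplex [p,q,r] to [q,r] − [p,r] + [p,q]. For instance
  ∂bde = de − be + bd,
  ∂abf = bf − af + ab.
This gives a 12×6 integer matrix of rank 6; reducing to Smith normal form yields diagonal entries (1,1,1,1,1,1).

Reading off H_k = ker ∂_k / im ∂_{k+1}:

  H_0: rank C_0 − rank ∂_1 = 6 − 5 = 1, and the invariant factors of ∂_1 are all 1, so H_0 ≅ Z.
  H_1: rank ker ∂_1 − rank ∂_2 = (12 − 5) − 6 = 1, and the invariant factors of ∂_2 are all 1, so H_1 ≅ Z.
  H_2: rank ker ∂_2 − rank ∂_3 = (6 − 6) − 0 = 0, and there is no ∂_3, so H_2 ≅ 0.

As a check, the Euler characteristic is 6 − 12 + 6 = 0, which agrees with 1 − 1 + 0 = 0.

H_0 = Z,  H_1 = Z,  H_2 = 0.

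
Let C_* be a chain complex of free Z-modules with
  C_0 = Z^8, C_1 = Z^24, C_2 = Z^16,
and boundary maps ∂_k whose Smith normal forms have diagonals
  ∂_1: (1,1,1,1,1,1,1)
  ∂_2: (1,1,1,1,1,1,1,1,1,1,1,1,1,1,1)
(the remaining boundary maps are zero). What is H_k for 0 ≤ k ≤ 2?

H_0 ≅ Z,  H_1 ≅ Z^2,  H_2 ≅ Z.

H_0: b_0 = 8 − 0 − 7 = 1; torsion from ∂_1 factors > 1: none. So H_0 ≅ Z.
H_1: b_1 = 24 − 7 − 15 = 2; torsion from ∂_2 factors > 1: none. So H_1 ≅ Z^2.
H_2: b_2 = 16 − 15 − 0 = 1; torsion from ∂_3 factors > 1: none. So H_2 ≅ Z.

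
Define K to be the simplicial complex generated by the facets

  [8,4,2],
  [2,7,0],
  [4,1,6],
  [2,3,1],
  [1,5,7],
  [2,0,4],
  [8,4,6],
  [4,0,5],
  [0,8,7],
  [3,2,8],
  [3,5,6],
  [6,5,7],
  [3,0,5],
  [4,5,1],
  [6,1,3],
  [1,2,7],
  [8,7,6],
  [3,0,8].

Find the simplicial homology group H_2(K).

Take the total order 0 < 1 < 2 < 3 < 4 < 5 < 6 < 7 < 8 on the vertex set. Then K (dimension 2) consists of the simplices:

  0-simplices (9): [0], [1], [2], [3], [4], [5], [6], [7], [8]
  1-simplices (27): (27 of them)
  2-simplices (18): [0,2,4], [0,2,7], [0,3,5], [0,3,8], [0,4,5], [0,7,8], [1,2,3], [1,2,7], [1,3,6], [1,4,5], [1,4,6], [1,5,7], [2,3,8], [2,4,8], [3,5,6], [4,6,8], [5,6,7], [6,7,8]

giving chain groups C_0 ≅ Z^9, C_1 ≅ Z^27, C_2 ≅ Z^18.

The boundary map ∂_1: C_1 → C_0 is given by ∂[p,q] = [q] − [p]. For instance
  ∂[5,7] = [7] − [5].
The resulting 9×27 matrix has rank 8, and its Smith normal form has invariant factors (1,1,1,1,1,1,1,1).

The boundary map ∂_2: C_2 → C_1 sends each 2-simplex [p,q,r] to [q,r] − [p,r] + [p,q]. For instance
  ∂[2,3,8] = [3,8] − [2,8] + [2,3],
  ∂[1,2,7] = [2,7] − [1,7] + [1,2].
This gives a 27×18 integer matrix of rank 18; reducing to Smith normal form yields diagonal entries (1,1,1,1,1,1,1,1,1,1,1,1,1,1,1,1,1,2).

From H_k ≅ ker(∂_k) / im(∂_{k+1}) we obtain:

  H_2: rank ker ∂_2 − rank ∂_3 = (18 − 18) − 0 = 0, and there is no ∂_3, so H_2 ≅ 0.

(K is a triangulation of the Klein bottle.)

H_2 ≅ 0.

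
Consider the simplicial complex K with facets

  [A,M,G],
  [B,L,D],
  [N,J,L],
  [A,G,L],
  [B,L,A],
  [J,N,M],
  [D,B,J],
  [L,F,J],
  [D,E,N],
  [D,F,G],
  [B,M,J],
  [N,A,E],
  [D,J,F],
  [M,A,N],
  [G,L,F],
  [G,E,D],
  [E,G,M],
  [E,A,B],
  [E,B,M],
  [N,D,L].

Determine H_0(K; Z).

H_0 ≅ Z.

Take the total order A < B < D < E < F < G < J < L < M < N on the vertex set. Then K (dimension 2) consists of the simplices:

  0-simplices (10): A, B, D, E, F, G, J, L, M, N
  1-simplices (30): AB, AE, AG, AL, AM, AN, BD, BE, BJ, BL, BM, DE, DF, DG, DJ, DL, DN, EG, EM, EN, FG, FJ, FL, GL, GM, JL, JM, JN, LN, MN
  2-simplices (20): ABE, ABL, AEN, AGL, AGM, AMN, BDJ, BDL, BEM, BJM, DEG, DEN, DFG, DFJ, DLN, EGM, FGL, FJL, JLN, JMN

so the chain groups are C_0 ≅ Z^10, C_1 ≅ Z^30, C_2 ≅ Z^20.

The boundary map ∂_1: C_1 → C_0 is given by ∂[p,q] = [q] − [p].
As a 10×30 matrix over Z this has rank 9, with invariant factors (1,1,1,1,1,1,1,1,1).

The boundary map ∂_2: C_2 → C_1 sends each 2-simplex [p,q,r] to [q,r] − [p,r] + [p,q]. For instance
  ∂AMN = MN − AN + AM,
  ∂ABE = BE − AE + AB.
This gives a 30×20 integer matrix of rank 20; reducing to Smith normal form yields diagonal entries (1,1,1,1,1,1,1,1,1,1,1,1,1,1,1,1,1,1,1,2).

Reading off H_k = ker ∂_k / im ∂_{k+1}:

  H_0: rank C_0 − rank ∂_1 = 10 − 9 = 1, and the invariant factors of ∂_1 are all 1, so H_0 ≅ Z.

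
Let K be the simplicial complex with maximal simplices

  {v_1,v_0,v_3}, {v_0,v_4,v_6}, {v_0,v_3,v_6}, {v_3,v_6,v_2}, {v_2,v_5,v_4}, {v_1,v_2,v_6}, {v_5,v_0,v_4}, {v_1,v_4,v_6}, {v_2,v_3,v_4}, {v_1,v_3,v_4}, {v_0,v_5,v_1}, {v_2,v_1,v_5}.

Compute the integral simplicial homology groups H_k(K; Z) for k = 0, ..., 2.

H_0 = Z,  H_1 = Z/2,  H_2 = 0.

Fix the vertex order v_0 < v_1 < v_2 < v_3 < v_4 < v_5 < v_6 and write every simplex with vertices in increasing order. Then dim K = 2 and the simplices of K are:

  0-simplices (7): [v_0], [v_1], [v_2], [v_3], [v_4], [v_5], [v_6]
  1-simplices (18): (18 of them)
  2-simplices (12): (12 of them)

so the chain groups are C_0 ≅ Z^7, C_1 ≅ Z^18, C_2 ≅ Z^12.

∂_1: C_1 → C_0 is given by ∂[p,q] = [q] − [p]. For instance
  ∂[v_0,v_3] = [v_3] − [v_0].
As a 7×18 matrix over Z this has rank 6, with invariant factors (1,1,1,1,1,1).

The boundary map ∂_2: C_2 → C_1 sends each 2-simplex [p,q,r] to [q,r] − [p,r] + [p,q]. For instance
  ∂[v_2,v_3,v_4] = [v_3,v_4] − [v_2,v_4] + [v_2,v_3],
  ∂[v_1,v_3,v_4] = [v_3,v_4] − [v_1,v_4] + [v_1,v_3].
As a 18×12 matrix over Z this has rank 12, with invariant factors (1,1,1,1,1,1,1,1,1,1,1,2).

Reading off H_k = ker ∂_k / im ∂_{k+1}:

  H_0: rank C_0 − rank ∂_1 = 7 − 6 = 1, and the invariant factors of ∂_1 are all 1, so H_0 = Z.
  H_1: rank ker ∂_1 − rank ∂_2 = (18 − 6) − 12 = 0, and ∂_2 has invariant factor 2 > 1, so H_1 = Z/2.
  H_2: rank ker ∂_2 − rank ∂_3 = (12 − 12) − 0 = 0, and there is no ∂_3, so H_2 = 0.

As a check, the Euler characteristic is 7 − 18 + 12 = 1, which agrees with 1 − 0 + 0 = 1.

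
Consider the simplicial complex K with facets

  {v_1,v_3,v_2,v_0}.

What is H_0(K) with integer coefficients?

Fix the vertex order v_0 < v_1 < v_2 < v_3 and write every simplex with vertices in increasing order. Then dim K = 3 and the simplices of K are:

  0-simplices (4): [v_0], [v_1], [v_2], [v_3]
  1-simplices (6): [v_0,v_1], [v_0,v_2], [v_0,v_3], [v_1,v_2], [v_1,v_3], [v_2,v_3]
  2-simplices (4): [v_0,v_1,v_2], [v_0,v_1,v_3], [v_0,v_2,v_3], [v_1,v_2,v_3]
  3-simplices (1): [v_0,v_1,v_2,v_3]

giving chain groups C_0 ≅ Z^4, C_1 ≅ Z^6, C_2 ≅ Z^4, C_3 ≅ Z^1.

The boundary map ∂_1: C_1 → C_0 sends each edge [p,q] (with p < q) to q − p. For instance
  ∂[v_0,v_1] = [v_1] − [v_0].
This gives a 4×6 integer matrix of rank 3; reducing to Smith normal form yields diagonal entries (1,1,1).

∂_2: C_2 → C_1 acts by ∂[p,q,r] = [q,r] − [p,r] + [p,q]. For instance
  ∂[v_1,v_2,v_3] = [v_2,v_3] − [v_1,v_3] + [v_1,v_2],
  ∂[v_0,v_1,v_2] = [v_1,v_2] − [v_0,v_2] + [v_0,v_1].
The 6×4 boundary matrix has rank 3 and Smith normal form diag(1,1,1).

Boundary ∂_3: C_3 → C_2 sends each 3-simplex σ to the alternating sum Σ_i (−1)^i (σ with its i-th vertex removed). For instance
  ∂[v_0,v_1,v_2,v_3] = [v_1,v_2,v_3] − [v_0,v_2,v_3] + [v_0,v_1,v_3] − [v_0,v_1,v_2].
As a 4×1 matrix over Z this has rank 1, with invariant factors (1).

From H_k ≅ ker(∂_k) / im(∂_{k+1}) we obtain:

  H_0: rank C_0 − rank ∂_1 = 4 − 3 = 1, and the invariant factors of ∂_1 are all 1, so H_0 = Z.

(K is a triangulation of the 3-simplex.)

H_0 ≅ Z.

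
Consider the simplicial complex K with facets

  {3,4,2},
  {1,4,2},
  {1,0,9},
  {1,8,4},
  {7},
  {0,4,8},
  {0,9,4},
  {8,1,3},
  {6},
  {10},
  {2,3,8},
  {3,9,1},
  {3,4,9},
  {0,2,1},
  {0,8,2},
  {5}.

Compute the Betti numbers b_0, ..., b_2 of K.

We work with the vertex ordering 0 < 1 < 2 < 3 < 4 < 5 < 6 < 7 < 8 < 9 < 10. The simplices of K, each written with vertices in increasing order, are:

  0-simplices (11): [0], [1], [2], [3], [4], [5], [6], [7], [8], [9], [10]
  1-simplices (18): [0,1], [0,2], [0,4], [0,8], [0,9], [1,2], [1,3], [1,4], [1,8], [1,9], [2,3], [2,4], [2,8], [3,4], [3,8], [3,9], [4,8], [4,9]
  2-simplices (12): [0,1,2], [0,1,9], [0,2,8], [0,4,8], [0,4,9], [1,2,4], [1,3,8], [1,3,9], [1,4,8], [2,3,4], [2,3,8], [3,4,9]

Hence C_0 ≅ Z^11, C_1 ≅ Z^18, C_2 ≅ Z^12.

∂_1: C_1 → C_0 is given by ∂[p,q] = [q] − [p].
This gives a 11×18 integer matrix of rank 6; reducing to Smith normal form yields diagonal entries (1,1,1,1,1,1).

∂_2: C_2 → C_1 maps a triangle to the signed sum of its edges. For instance
  ∂[2,3,4] = [3,4] − [2,4] + [2,3],
  ∂[0,1,9] = [1,9] − [0,9] + [0,1].
As a 18×12 matrix over Z this has rank 12, with invariant factors (1,1,1,1,1,1,1,1,1,1,1,2).

Computing H_k = (kernel of ∂_k) / (image of ∂_{k+1}):

  H_0: rank C_0 − rank ∂_1 = 11 − 6 = 5, and the invariant factors of ∂_1 are all 1, so H_0 = Z^5.
  H_1: rank ker ∂_1 − rank ∂_2 = (18 − 6) − 12 = 0, and ∂_2 has invariant factor 2 > 1, so H_1 = Z/2.
  H_2: rank ker ∂_2 − rank ∂_3 = (12 − 12) − 0 = 0, and there is no ∂_3, so H_2 = 0.

Hence the Betti numbers are b_0 = 5, b_1 = 0, b_2 = 0.

b_0 = 5, b_1 = 0, b_2 = 0.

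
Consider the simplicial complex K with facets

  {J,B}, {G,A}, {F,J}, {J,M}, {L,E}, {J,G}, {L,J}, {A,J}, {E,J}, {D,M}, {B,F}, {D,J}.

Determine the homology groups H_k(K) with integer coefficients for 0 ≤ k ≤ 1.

K has 9 vertices, 12 edges.
rank ∂_0 = 0, rank ∂_1 = 8 ⇒ b_0 = 9 − 0 − 8 = 1; all invariant factors of ∂_1 are 1 so no torsion. So H_0 = Z.
rank ∂_1 = 8, rank ∂_2 = 0 ⇒ b_1 = 12 − 8 − 0 = 4. So H_1 = Z^4.

H_0 ≅ Z,  H_1 ≅ Z^4.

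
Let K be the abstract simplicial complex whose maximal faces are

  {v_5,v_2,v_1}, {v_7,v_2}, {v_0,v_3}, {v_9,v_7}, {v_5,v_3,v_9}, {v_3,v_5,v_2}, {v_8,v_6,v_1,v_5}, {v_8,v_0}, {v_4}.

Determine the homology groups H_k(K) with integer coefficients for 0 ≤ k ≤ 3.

H_0 ≅ Z^2,  H_1 ≅ Z^2,  H_2 = 0,  H_3 = 0.

Fix the vertex order v_0 < v_1 < v_2 < v_3 < v_4 < v_5 < v_6 < v_7 < v_8 < v_9 and write every simplex with vertices in increasing order. Then dim K = 3 and the simplices of K are:

  0-simplices (10): [v_0], [v_1], [v_2], [v_3], [v_4], [v_5], [v_6], [v_7], [v_8], [v_9]
  1-simplices (16): (16 of them)
  2-simplices (7): [v_1,v_2,v_5], [v_1,v_5,v_6], [v_1,v_5,v_8], [v_1,v_6,v_8], [v_2,v_3,v_5], [v_3,v_5,v_9], [v_5,v_6,v_8]
  3-simplices (1): [v_1,v_5,v_6,v_8]

Hence C_0 ≅ Z^10, C_1 ≅ Z^16, C_2 ≅ Z^7, C_3 ≅ Z^1.

Boundary ∂_1: C_1 → C_0 sends each edge [p,q] (with p < q) to q − p.
The 10×16 boundary matrix has rank 8 and Smith normal form diag(1,1,1,1,1,1,1,1).

The boundary map ∂_2: C_2 → C_1 acts by ∂[p,q,r] = [q,r] − [p,r] + [p,q]. For instance
  ∂[v_1,v_6,v_8] = [v_6,v_8] − [v_1,v_8] + [v_1,v_6],
  ∂[v_1,v_5,v_6] = [v_5,v_6] − [v_1,v_6] + [v_1,v_5].
This gives a 16×7 integer matrix of rank 6; reducing to Smith normal form yields diagonal entries (1,1,1,1,1,1).

Boundary ∂_3: C_3 → C_2 sends each 3-simplex σ to the alternating sum Σ_i (−1)^i (σ with its i-th vertex removed). For instance
  ∂[v_1,v_5,v_6,v_8] = [v_5,v_6,v_8] − [v_1,v_6,v_8] + [v_1,v_5,v_8] − [v_1,v_5,v_6].
The 7×1 boundary matrix has rank 1 and Smith normal form diag(1).

Reading off H_k = ker ∂_k / im ∂_{k+1}:

  H_0: rank C_0 − rank ∂_1 = 10 − 8 = 2, and the invariant factors of ∂_1 are all 1, so H_0 ≅ Z^2.
  H_1: rank ker ∂_1 − rank ∂_2 = (16 − 8) − 6 = 2, and the invariant factors of ∂_2 are all 1, so H_1 ≅ Z^2.
  H_2: rank ker ∂_2 − rank ∂_3 = (7 − 6) − 1 = 0, and the invariant factors of ∂_3 are all 1, so H_2 ≅ 0.
  H_3: rank ker ∂_3 − rank ∂_4 = (1 − 1) − 0 = 0, and there is no ∂_4, so H_3 ≅ 0.

As a check, the Euler characteristic is 10 − 16 + 7 − 1 = 0, which agrees with 2 − 2 + 0 − 0 = 0.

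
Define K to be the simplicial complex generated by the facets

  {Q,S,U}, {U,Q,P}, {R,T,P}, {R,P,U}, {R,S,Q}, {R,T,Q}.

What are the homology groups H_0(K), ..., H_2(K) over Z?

H_0 = Z,  H_1 = Z,  H_2 = 0.

Fix the vertex order P < Q < R < S < T < U and write every simplex with vertices in increasing order. Then dim K = 2 and the simplices of K are:

  0-simplices (6): P, Q, R, S, T, U
  1-simplices (12): PQ, PR, PT, PU, QR, QS, QT, QU, RS, RT, RU, SU
  2-simplices (6): PQU, PRT, PRU, QRS, QRT, QSU

giving chain groups C_0 ≅ Z^6, C_1 ≅ Z^12, C_2 ≅ Z^6.

Boundary ∂_1: C_1 → C_0 maps an edge to its endpoints' difference, ∂[p,q] = q − p. For instance
  ∂PU = U − P.
The 6×12 boundary matrix has rank 5 and Smith normal form diag(1,1,1,1,1).

Boundary ∂_2: C_2 → C_1 sends each 2-simplex [p,q,r] to [q,r] − [p,r] + [p,q]. For instance
  ∂PRT = RT − PT + PR,
  ∂QRT = RT − QT + QR.
As a 12×6 matrix over Z this has rank 6, with invariant factors (1,1,1,1,1,1).

Computing H_k = (kernel of ∂_k) / (image of ∂_{k+1}):

  H_0: rank C_0 − rank ∂_1 = 6 − 5 = 1, and the invariant factors of ∂_1 are all 1, so H_0 ≅ Z.
  H_1: rank ker ∂_1 − rank ∂_2 = (12 − 5) − 6 = 1, and the invariant factors of ∂_2 are all 1, so H_1 ≅ Z.
  H_2: rank ker ∂_2 − rank ∂_3 = (6 − 6) − 0 = 0, and there is no ∂_3, so H_2 ≅ 0.

As a check, the Euler characteristic is 6 − 12 + 6 = 0, which agrees with 1 − 1 + 0 = 0.
(K is a triangulation of the cylinder S^1 x I.)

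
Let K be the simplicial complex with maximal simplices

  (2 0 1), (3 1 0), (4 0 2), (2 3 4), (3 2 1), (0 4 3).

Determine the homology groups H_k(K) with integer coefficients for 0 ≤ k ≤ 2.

Fix the vertex order 0 < 1 < 2 < 3 < 4 and write every simplex with vertices in increasing order. Then dim K = 2 and the simplices of K are:

  0-simplices (5): [0], [1], [2], [3], [4]
  1-simplices (9): [0,1], [0,2], [0,3], [0,4], [1,2], [1,3], [2,3], [2,4], [3,4]
  2-simplices (6): [0,1,2], [0,1,3], [0,2,4], [0,3,4], [1,2,3], [2,3,4]

Hence C_0 ≅ Z^5, C_1 ≅ Z^9, C_2 ≅ Z^6.

∂_1: C_1 → C_0 maps an edge to its endpoints' difference, ∂[p,q] = q − p. For instance
  ∂[0,1] = [1] − [0].
The 5×9 boundary matrix has rank 4 and Smith normal form diag(1,1,1,1).

∂_2: C_2 → C_1 sends each 2-simplex [p,q,r] to [q,r] − [p,r] + [p,q]. For instance
  ∂[0,3,4] = [3,4] − [0,4] + [0,3],
  ∂[2,3,4] = [3,4] − [2,4] + [2,3].
The resulting 9×6 matrix has rank 5, and its Smith normal form has invariant factors (1,1,1,1,1).

From H_k ≅ ker(∂_k) / im(∂_{k+1}) we obtain:

  H_0: rank C_0 − rank ∂_1 = 5 − 4 = 1, and the invariant factors of ∂_1 are all 1, so H_0 ≅ Z.
  H_1: rank ker ∂_1 − rank ∂_2 = (9 − 4) − 5 = 0, and the invariant factors of ∂_2 are all 1, so H_1 ≅ 0.
  H_2: rank ker ∂_2 − rank ∂_3 = (6 − 5) − 0 = 1, and there is no ∂_3, so H_2 ≅ Z.

(K is a triangulation of the 2-sphere S^2.)

H_0 = Z,  H_1 = 0,  H_2 = Z.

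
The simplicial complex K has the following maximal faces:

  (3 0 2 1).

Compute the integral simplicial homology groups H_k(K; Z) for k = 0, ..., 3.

H_0 ≅ Z,  H_1 = 0,  H_2 = 0,  H_3 = 0.

Fix the vertex order 0 < 1 < 2 < 3 and write every simplex with vertices in increasing order. Then dim K = 3 and the simplices of K are:

  0-simplices (4): [0], [1], [2], [3]
  1-simplices (6): [0,1], [0,2], [0,3], [1,2], [1,3], [2,3]
  2-simplices (4): [0,1,2], [0,1,3], [0,2,3], [1,2,3]
  3-simplices (1): [0,1,2,3]

so the chain groups are C_0 ≅ Z^4, C_1 ≅ Z^6, C_2 ≅ Z^4, C_3 ≅ Z^1.

The boundary map ∂_1: C_1 → C_0 sends each edge [p,q] (with p < q) to q − p.
This gives a 4×6 integer matrix of rank 3; reducing to Smith normal form yields diagonal entries (1,1,1).

∂_2: C_2 → C_1 sends each 2-simplex [p,q,r] to [q,r] − [p,r] + [p,q]. For instance
  ∂[0,1,2] = [1,2] − [0,2] + [0,1],
  ∂[1,2,3] = [2,3] − [1,3] + [1,2].
The resulting 6×4 matrix has rank 3, and its Smith normal form has invariant factors (1,1,1).

∂_3: C_3 → C_2 sends each 3-simplex σ to the alternating sum Σ_i (−1)^i (σ with its i-th vertex removed). For instance
  ∂[0,1,2,3] = [1,2,3] − [0,2,3] + [0,1,3] − [0,1,2].
The resulting 4×1 matrix has rank 1, and its Smith normal form has invariant factors (1).

From H_k ≅ ker(∂_k) / im(∂_{k+1}) we obtain:

  H_0: rank C_0 − rank ∂_1 = 4 − 3 = 1, and the invariant factors of ∂_1 are all 1, so H_0 = Z.
  H_1: rank ker ∂_1 − rank ∂_2 = (6 − 3) − 3 = 0, and the invariant factors of ∂_2 are all 1, so H_1 = 0.
  H_2: rank ker ∂_2 − rank ∂_3 = (4 − 3) − 1 = 0, and the invariant factors of ∂_3 are all 1, so H_2 = 0.
  H_3: rank ker ∂_3 − rank ∂_4 = (1 − 1) − 0 = 0, and there is no ∂_4, so H_3 = 0.

(K is a triangulation of the 3-simplex.)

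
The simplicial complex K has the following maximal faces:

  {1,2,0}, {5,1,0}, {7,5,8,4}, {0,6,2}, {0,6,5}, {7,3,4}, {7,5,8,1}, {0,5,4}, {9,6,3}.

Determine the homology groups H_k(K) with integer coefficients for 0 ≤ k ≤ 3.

K has 10 vertices, 22 edges, 14 triangles, 2 3-simplices.
rank ∂_0 = 0, rank ∂_1 = 9 ⇒ b_0 = 10 − 0 − 9 = 1; all invariant factors of ∂_1 are 1 so no torsion. So H_0 = Z.
rank ∂_1 = 9, rank ∂_2 = 12 ⇒ b_1 = 22 − 9 − 12 = 1; all invariant factors of ∂_2 are 1 so no torsion. So H_1 = Z.
rank ∂_2 = 12, rank ∂_3 = 2 ⇒ b_2 = 14 − 12 − 2 = 0; all invariant factors of ∂_3 are 1 so no torsion. So H_2 = 0.
rank ∂_3 = 2, rank ∂_4 = 0 ⇒ b_3 = 2 − 2 − 0 = 0. So H_3 = 0.

H_0 = Z,  H_1 = Z,  H_2 = 0,  H_3 = 0.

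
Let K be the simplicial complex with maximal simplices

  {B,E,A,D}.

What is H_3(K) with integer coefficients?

H_3 = 0.

Order the vertices as A < B < D < E. Listing each simplex with vertices in this order, K has dimension 3 with simplices:

  0-simplices (4): A, B, D, E
  1-simplices (6): AB, AD, AE, BD, BE, DE
  2-simplices (4): ABD, ABE, ADE, BDE
  3-simplices (1): ABDE

giving chain groups C_0 ≅ Z^4, C_1 ≅ Z^6, C_2 ≅ Z^4, C_3 ≅ Z^1.

∂_1: C_1 → C_0 maps an edge to its endpoints' difference, ∂[p,q] = q − p.
The 4×6 boundary matrix has rank 3 and Smith normal form diag(1,1,1).

Boundary ∂_2: C_2 → C_1 acts by ∂[p,q,r] = [q,r] − [p,r] + [p,q]. For instance
  ∂ADE = DE − AE + AD,
  ∂ABD = BD − AD + AB.
This gives a 6×4 integer matrix of rank 3; reducing to Smith normal form yields diagonal entries (1,1,1).

∂_3: C_3 → C_2 sends each 3-simplex σ to the alternating sum Σ_i (−1)^i (σ with its i-th vertex removed). For instance
  ∂ABDE = BDE − ADE + ABE − ABD.
The 4×1 boundary matrix has rank 1 and Smith normal form diag(1).

From H_k ≅ ker(∂_k) / im(∂_{k+1}) we obtain:

  H_3: rank ker ∂_3 − rank ∂_4 = (1 − 1) − 0 = 0, and there is no ∂_4, so H_3 ≅ 0.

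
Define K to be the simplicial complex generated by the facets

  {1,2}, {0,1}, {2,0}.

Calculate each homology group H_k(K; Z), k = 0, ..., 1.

K has 3 vertices, 3 edges.
rank ∂_0 = 0, rank ∂_1 = 2 ⇒ b_0 = 3 − 0 − 2 = 1; all invariant factors of ∂_1 are 1 so no torsion. So H_0 ≅ Z.
rank ∂_1 = 2, rank ∂_2 = 0 ⇒ b_1 = 3 − 2 − 0 = 1. So H_1 ≅ Z.

H_0 ≅ Z,  H_1 ≅ Z.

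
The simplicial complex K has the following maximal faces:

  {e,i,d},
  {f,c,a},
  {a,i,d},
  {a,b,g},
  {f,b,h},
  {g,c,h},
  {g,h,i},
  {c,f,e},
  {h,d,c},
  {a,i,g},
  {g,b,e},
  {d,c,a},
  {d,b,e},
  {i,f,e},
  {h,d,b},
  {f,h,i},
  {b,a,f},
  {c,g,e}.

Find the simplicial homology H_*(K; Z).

H_0 ≅ Z,  H_1 ≅ Z^2,  H_2 ≅ Z.

We work with the vertex ordering a < b < c < d < e < f < g < h < i. The simplices of K, each written with vertices in increasing order, are:

  0-simplices (9): a, b, c, d, e, f, g, h, i
  1-simplices (27): ab, ac, ad, af, ag, ai, bd, be, bf, bg, bh, cd, ce, cf, cg, ch, de, dh, di, ef, eg, ei, fh, fi, gh, gi, hi
  2-simplices (18): abf, abg, acd, acf, adi, agi, bde, bdh, beg, bfh, cdh, cef, ceg, cgh, dei, efi, fhi, ghi

giving chain groups C_0 ≅ Z^9, C_1 ≅ Z^27, C_2 ≅ Z^18.

∂_1: C_1 → C_0 sends each edge [p,q] (with p < q) to q − p. For instance
  ∂bg = g − b.
As a 9×27 matrix over Z this has rank 8, with invariant factors (1,1,1,1,1,1,1,1).

Boundary ∂_2: C_2 → C_1 sends each 2-simplex [p,q,r] to [q,r] − [p,r] + [p,q]. For instance
  ∂acf = cf − af + ac,
  ∂cgh = gh − ch + cg.
As a 27×18 matrix over Z this has rank 17, with invariant factors (1,1,1,1,1,1,1,1,1,1,1,1,1,1,1,1,1).

Computing H_k = (kernel of ∂_k) / (image of ∂_{k+1}):

  H_0: rank C_0 − rank ∂_1 = 9 − 8 = 1, and the invariant factors of ∂_1 are all 1, so H_0 = Z.
  H_1: rank ker ∂_1 − rank ∂_2 = (27 − 8) − 17 = 2, and the invariant factors of ∂_2 are all 1, so H_1 = Z^2.
  H_2: rank ker ∂_2 − rank ∂_3 = (18 − 17) − 0 = 1, and there is no ∂_3, so H_2 = Z.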